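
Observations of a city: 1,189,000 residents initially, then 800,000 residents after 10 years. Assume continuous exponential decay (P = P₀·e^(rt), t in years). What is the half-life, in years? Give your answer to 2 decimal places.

half-life ≈ 17.49 years

r = ln(800000/1189000) / 10 = ln(0.67283) / 10 ≈ -0.039626 per year
half-life = ln 2 / |r| = 0.69315 / 0.039626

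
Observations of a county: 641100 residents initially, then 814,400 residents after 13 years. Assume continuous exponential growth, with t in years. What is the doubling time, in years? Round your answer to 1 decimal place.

r = ln(814400/641100) / 13 = ln(1.27032) / 13 ≈ 0.018405 per year
doubling time = ln 2 / |r| = 0.69315 / 0.018405

doubling time ≈ 37.7 years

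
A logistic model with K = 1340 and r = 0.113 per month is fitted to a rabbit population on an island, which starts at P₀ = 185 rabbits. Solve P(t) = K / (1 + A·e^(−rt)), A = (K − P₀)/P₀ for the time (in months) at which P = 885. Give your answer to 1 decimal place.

t ≈ 22.1 months

A = (1340 − 185)/185 = 6.24324
885 = 1340/(1 + 6.24324·e^(−0.113t)) → 1 + 6.24324·e^(−0.113t) = 1.51412
e^(−0.113t) = 0.082349 → t = ln(12.14345)/0.113 = 2.49679/0.113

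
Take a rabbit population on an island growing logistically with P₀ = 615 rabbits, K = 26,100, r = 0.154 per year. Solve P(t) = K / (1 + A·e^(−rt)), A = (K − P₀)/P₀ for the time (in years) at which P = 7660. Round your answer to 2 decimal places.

A = (26100 − 615)/615 = 41.43902
7660 = 26100/(1 + 41.43902·e^(−0.154t)) → 1 + 41.43902·e^(−0.154t) = 3.40731
e^(−0.154t) = 0.058093 → t = ln(17.21382)/0.154 = 2.84571/0.154

t ≈ 18.48 years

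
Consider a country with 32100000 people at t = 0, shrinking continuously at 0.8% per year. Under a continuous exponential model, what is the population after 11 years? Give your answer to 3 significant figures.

≈ 29,400,000 people

P(11) = 32100000 · e^(-0.008·11) = 32100000 · e^(-0.088)
= 32100000 · 0.91576 ≈ 29395924.14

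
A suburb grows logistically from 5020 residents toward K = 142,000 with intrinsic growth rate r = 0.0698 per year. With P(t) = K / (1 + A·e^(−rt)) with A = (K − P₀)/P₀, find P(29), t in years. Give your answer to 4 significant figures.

A = (142000 − 5020)/5020 = 27.28685
P(29) = 142000 / (1 + 27.28685·e^(−0.0698·29)) = 142000 / (1 + 27.28685·0.132099)
= 142000 / 4.60458 ≈ 30838.87

≈ 30,840 residents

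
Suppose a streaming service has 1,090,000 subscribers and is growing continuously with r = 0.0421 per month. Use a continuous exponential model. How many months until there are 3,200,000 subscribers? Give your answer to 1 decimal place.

3200000 = 1090000 · e^(0.0421·t)
t = ln(3200000/1090000) / 0.0421 = ln(2.93578) / 0.0421 = 1.07697 / 0.0421

t ≈ 25.6 months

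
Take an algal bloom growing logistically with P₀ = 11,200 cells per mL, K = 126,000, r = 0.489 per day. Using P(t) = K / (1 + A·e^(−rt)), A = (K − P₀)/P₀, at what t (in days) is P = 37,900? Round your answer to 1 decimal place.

t ≈ 3.0 days

A = (126000 − 11200)/11200 = 10.25
37900 = 126000/(1 + 10.25·e^(−0.489t)) → 1 + 10.25·e^(−0.489t) = 3.32454
e^(−0.489t) = 0.226784 → t = ln(4.40948)/0.489 = 1.48376/0.489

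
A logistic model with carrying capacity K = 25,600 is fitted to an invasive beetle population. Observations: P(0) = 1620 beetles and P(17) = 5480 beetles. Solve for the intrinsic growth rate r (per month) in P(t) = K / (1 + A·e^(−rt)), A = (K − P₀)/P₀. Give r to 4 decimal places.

A = (25600 − 1620)/1620 = 14.80247
5480 = 25600/(1 + 14.80247·e^(−r·17)) → e^(−17r) = (4.67153 − 1)/14.80247 = 0.248035
r = −ln(0.248035)/17 = 1.39418/17

r ≈ 0.0820 per month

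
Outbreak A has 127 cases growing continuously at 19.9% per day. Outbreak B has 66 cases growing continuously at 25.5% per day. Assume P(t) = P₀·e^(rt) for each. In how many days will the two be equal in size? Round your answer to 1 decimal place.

127·e^(0.199t) = 66·e^(0.255t)
127/66 = e^((0.255 − 0.199)t) → ln(1.92424) = 0.056·t
t = 0.65453 / 0.056

t ≈ 11.7 days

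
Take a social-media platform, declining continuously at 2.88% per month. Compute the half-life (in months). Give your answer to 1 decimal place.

half-life = ln(2) / |r| = 0.69315 / 0.0288

half-life ≈ 24.1 months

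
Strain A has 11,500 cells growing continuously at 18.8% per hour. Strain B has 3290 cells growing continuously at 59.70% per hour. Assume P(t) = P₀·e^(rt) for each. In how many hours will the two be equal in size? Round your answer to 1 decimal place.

t ≈ 3.1 hours

11500·e^(0.188t) = 3290·e^(0.597t)
11500/3290 = e^((0.597 − 0.188)t) → ln(3.49544) = 0.409·t
t = 1.25146 / 0.409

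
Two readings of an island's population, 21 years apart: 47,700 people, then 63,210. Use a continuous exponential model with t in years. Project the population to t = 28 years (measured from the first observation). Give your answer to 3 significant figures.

≈ 69,400 people

r = ln(63210/47700) / 21 ≈ 0.013406 per year
P(28) = 47700 · e^(0.013406·28) = 47700 · 1.45554 ≈ 69429.11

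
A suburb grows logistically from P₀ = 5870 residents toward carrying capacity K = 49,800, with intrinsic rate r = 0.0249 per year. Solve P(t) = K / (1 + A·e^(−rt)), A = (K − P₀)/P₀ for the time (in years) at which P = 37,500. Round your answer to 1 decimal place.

t ≈ 125.6 years

A = (49800 − 5870)/5870 = 7.48382
37500 = 49800/(1 + 7.48382·e^(−0.0249t)) → 1 + 7.48382·e^(−0.0249t) = 1.328
e^(−0.0249t) = 0.043828 → t = ln(22.81651)/0.0249 = 3.12748/0.0249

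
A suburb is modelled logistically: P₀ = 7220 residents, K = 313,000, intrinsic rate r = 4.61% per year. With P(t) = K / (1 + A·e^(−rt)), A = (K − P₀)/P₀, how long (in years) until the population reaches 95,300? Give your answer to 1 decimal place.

A = (313000 − 7220)/7220 = 42.3518
95300 = 313000/(1 + 42.3518·e^(−0.0461t)) → 1 + 42.3518·e^(−0.0461t) = 3.28437
e^(−0.0461t) = 0.053938 → t = ln(18.53986)/0.0461 = 2.91992/0.0461

t ≈ 63.3 years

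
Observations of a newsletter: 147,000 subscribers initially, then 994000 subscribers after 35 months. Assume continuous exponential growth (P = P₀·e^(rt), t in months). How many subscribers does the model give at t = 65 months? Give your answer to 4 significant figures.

≈ 5,115,000 subscribers

r = ln(994000/147000) / 35 ≈ 0.054609 per month
P(65) = 147000 · e^(0.054609·65) = 147000 · 34.7982 ≈ 5115335.71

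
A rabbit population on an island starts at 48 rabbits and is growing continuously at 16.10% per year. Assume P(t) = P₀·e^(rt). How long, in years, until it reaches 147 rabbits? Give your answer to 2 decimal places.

t ≈ 6.95 years

147 = 48 · e^(0.161·t)
t = ln(147/48) / 0.161 = ln(3.0625) / 0.161 = 1.11923 / 0.161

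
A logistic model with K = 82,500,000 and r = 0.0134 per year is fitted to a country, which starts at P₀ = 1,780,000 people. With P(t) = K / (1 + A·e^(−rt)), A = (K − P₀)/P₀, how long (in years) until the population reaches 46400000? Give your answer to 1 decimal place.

A = (82500000 − 1780000)/1780000 = 45.34831
46400000 = 82500000/(1 + 45.34831·e^(−0.0134t)) → 1 + 45.34831·e^(−0.0134t) = 1.77802
e^(−0.0134t) = 0.017156 → t = ln(58.28703)/0.0134 = 4.06538/0.0134

t ≈ 303.4 years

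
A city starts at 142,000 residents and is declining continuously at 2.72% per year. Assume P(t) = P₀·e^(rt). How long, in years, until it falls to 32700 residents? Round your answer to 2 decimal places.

32700 = 142000 · e^(-0.0272·t)
t = ln(32700/142000) / -0.0272 = ln(0.23028) / -0.0272 = -1.46845 / -0.0272

t ≈ 53.99 years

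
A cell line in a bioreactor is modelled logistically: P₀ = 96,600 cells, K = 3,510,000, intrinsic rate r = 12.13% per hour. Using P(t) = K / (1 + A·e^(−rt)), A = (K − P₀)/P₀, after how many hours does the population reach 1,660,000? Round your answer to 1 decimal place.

A = (3510000 − 96600)/96600 = 35.3354
1660000 = 3510000/(1 + 35.3354·e^(−0.1213t)) → 1 + 35.3354·e^(−0.1213t) = 2.11446
e^(−0.1213t) = 0.031539 → t = ln(31.70636)/0.1213 = 3.45652/0.1213

t ≈ 28.5 hours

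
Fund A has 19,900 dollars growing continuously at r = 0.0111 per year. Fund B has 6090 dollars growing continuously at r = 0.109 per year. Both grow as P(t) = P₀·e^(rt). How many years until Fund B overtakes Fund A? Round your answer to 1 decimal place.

t ≈ 12.1 years

19900·e^(0.0111t) = 6090·e^(0.109t)
19900/6090 = e^((0.109 − 0.0111)t) → ln(3.26765) = 0.0979·t
t = 1.18407 / 0.0979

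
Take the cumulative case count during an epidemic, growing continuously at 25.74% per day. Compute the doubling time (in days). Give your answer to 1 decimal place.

doubling time = ln(2) / |r| = 0.69315 / 0.2574

doubling time ≈ 2.7 days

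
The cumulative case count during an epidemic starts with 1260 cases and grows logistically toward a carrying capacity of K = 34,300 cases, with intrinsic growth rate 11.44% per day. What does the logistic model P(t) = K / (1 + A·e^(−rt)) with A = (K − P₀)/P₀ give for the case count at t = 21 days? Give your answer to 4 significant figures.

≈ 10,170 cases

A = (34300 − 1260)/1260 = 26.22222
P(21) = 34300 / (1 + 26.22222·e^(−0.1144·21)) = 34300 / (1 + 26.22222·0.0905)
= 34300 / 3.37312 ≈ 10168.62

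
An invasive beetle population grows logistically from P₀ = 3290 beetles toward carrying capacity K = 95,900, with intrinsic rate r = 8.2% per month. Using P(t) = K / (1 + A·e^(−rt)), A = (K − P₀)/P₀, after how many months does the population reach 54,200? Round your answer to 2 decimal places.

A = (95900 − 3290)/3290 = 28.14894
54200 = 95900/(1 + 28.14894·e^(−0.082t)) → 1 + 28.14894·e^(−0.082t) = 1.76937
e^(−0.082t) = 0.027332 → t = ln(36.58687)/0.082 = 3.59969/0.082

t ≈ 43.90 months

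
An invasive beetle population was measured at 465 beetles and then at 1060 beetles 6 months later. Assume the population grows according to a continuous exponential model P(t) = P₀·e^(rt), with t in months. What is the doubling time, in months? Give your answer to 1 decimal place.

doubling time ≈ 5.0 months

r = ln(1060/465) / 6 = ln(2.27957) / 6 ≈ 0.137331 per month
doubling time = ln 2 / |r| = 0.69315 / 0.137331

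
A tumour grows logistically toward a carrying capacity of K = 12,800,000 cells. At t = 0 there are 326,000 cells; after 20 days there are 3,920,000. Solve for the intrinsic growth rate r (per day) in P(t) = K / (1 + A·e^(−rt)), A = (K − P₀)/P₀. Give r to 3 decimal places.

r ≈ 0.141 per day

A = (12800000 − 326000)/326000 = 38.2638
3920000 = 12800000/(1 + 38.2638·e^(−r·20)) → e^(−20r) = (3.26531 − 1)/38.2638 = 0.059202
r = −ln(0.059202)/20 = 2.82679/20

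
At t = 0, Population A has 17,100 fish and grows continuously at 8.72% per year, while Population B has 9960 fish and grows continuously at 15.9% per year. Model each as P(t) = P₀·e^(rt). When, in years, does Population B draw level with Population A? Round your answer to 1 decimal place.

t ≈ 7.5 years

17100·e^(0.0872t) = 9960·e^(0.159t)
17100/9960 = e^((0.159 − 0.0872)t) → ln(1.71687) = 0.0718·t
t = 0.5405 / 0.0718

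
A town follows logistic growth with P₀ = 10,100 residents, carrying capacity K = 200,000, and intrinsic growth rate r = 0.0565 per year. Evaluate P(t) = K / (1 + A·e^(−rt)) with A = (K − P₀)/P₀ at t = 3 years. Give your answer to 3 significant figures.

A = (200000 − 10100)/10100 = 18.80198
P(3) = 200000 / (1 + 18.80198·e^(−0.0565·3)) = 200000 / (1 + 18.80198·0.844087)
= 200000 / 16.8705 ≈ 11855.01

≈ 11,900 residents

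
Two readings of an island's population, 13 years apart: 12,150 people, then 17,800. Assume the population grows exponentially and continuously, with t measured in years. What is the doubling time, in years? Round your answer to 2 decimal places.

r = ln(17800/12150) / 13 = ln(1.46502) / 13 ≈ 0.029375 per year
doubling time = ln 2 / |r| = 0.69315 / 0.029375

doubling time ≈ 23.60 years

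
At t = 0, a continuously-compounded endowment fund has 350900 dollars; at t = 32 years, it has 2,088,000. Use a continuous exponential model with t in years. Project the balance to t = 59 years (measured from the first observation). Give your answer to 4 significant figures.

r = ln(2088000/350900) / 32 ≈ 0.055733 per year
P(59) = 350900 · e^(0.055733·59) = 350900 · 26.79608 ≈ 9402744.43

≈ 9,403,000 dollars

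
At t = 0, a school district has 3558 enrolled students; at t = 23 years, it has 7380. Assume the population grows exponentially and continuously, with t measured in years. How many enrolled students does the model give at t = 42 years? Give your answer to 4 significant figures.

≈ 13,480 enrolled students

r = ln(7380/3558) / 23 ≈ 0.031721 per year
P(42) = 3558 · e^(0.031721·42) = 3558 · 3.78963 ≈ 13483.49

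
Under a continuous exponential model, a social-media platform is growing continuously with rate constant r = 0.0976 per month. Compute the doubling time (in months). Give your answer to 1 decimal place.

doubling time ≈ 7.1 months

doubling time = ln(2) / |r| = 0.69315 / 0.0976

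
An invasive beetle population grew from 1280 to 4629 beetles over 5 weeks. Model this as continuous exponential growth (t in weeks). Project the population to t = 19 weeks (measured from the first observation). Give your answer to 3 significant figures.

≈ 169,000 beetles

r = ln(4629/1280) / 5 ≈ 0.257096 per week
P(19) = 1280 · e^(0.257096·19) = 1280 · 132.26758 ≈ 169302.5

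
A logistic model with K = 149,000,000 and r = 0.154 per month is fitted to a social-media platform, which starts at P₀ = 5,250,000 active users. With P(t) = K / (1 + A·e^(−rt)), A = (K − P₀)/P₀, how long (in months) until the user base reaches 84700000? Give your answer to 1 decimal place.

t ≈ 23.3 months

A = (149000000 − 5250000)/5250000 = 27.38095
84700000 = 149000000/(1 + 27.38095·e^(−0.154t)) → 1 + 27.38095·e^(−0.154t) = 1.75915
e^(−0.154t) = 0.027725 → t = ln(36.06791)/0.154 = 3.5854/0.154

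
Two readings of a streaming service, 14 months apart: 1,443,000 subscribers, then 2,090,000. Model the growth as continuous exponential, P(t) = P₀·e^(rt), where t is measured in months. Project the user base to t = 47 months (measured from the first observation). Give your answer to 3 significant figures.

≈ 5,000,000 subscribers

r = ln(2090000/1443000) / 14 ≈ 0.02646 per month
P(47) = 1443000 · e^(0.02646·47) = 1443000 · 3.46814 ≈ 5004530.3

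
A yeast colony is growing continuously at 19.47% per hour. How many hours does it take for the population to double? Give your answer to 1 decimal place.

doubling time ≈ 3.6 hours

doubling time = ln(2) / |r| = 0.69315 / 0.1947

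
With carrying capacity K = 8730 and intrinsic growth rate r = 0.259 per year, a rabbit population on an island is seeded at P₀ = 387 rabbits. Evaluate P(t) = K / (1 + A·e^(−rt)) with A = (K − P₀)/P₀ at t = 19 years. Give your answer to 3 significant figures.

A = (8730 − 387)/387 = 21.55814
P(19) = 8730 / (1 + 21.55814·e^(−0.259·19)) = 8730 / (1 + 21.55814·0.007292)
= 8730 / 1.1572 ≈ 7544.08

≈ 7,540 rabbits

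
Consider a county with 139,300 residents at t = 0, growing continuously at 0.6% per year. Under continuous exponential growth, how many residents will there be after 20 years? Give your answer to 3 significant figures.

≈ 157,000 residents

P(20) = 139300 · e^(0.006·20) = 139300 · e^(0.12)
= 139300 · 1.1275 ≈ 157060.31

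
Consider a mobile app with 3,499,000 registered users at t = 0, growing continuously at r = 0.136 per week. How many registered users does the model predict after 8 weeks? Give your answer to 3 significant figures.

P(8) = 3499000 · e^(0.136·8) = 3499000 · e^(1.088)
= 3499000 · 2.96833 ≈ 10386191.81

≈ 10,400,000 registered users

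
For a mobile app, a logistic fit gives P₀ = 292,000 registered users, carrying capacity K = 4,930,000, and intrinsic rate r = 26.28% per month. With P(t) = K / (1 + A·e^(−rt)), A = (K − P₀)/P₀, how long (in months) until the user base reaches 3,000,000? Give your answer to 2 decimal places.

A = (4930000 − 292000)/292000 = 15.88356
3000000 = 4930000/(1 + 15.88356·e^(−0.2628t)) → 1 + 15.88356·e^(−0.2628t) = 1.64333
e^(−0.2628t) = 0.040503 → t = ln(24.68947)/0.2628 = 3.20638/0.2628

t ≈ 12.20 months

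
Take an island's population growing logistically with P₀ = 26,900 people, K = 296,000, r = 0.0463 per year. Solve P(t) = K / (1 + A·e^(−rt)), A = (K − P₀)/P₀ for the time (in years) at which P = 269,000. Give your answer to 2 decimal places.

t ≈ 99.39 years

A = (296000 − 26900)/26900 = 10.00372
269000 = 296000/(1 + 10.00372·e^(−0.0463t)) → 1 + 10.00372·e^(−0.0463t) = 1.10037
e^(−0.0463t) = 0.010033 → t = ln(99.66667)/0.0463 = 4.60183/0.0463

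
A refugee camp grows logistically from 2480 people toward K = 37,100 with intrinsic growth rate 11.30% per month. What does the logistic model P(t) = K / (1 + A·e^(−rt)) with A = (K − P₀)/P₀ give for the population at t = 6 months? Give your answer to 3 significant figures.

≈ 4,590 people

A = (37100 − 2480)/2480 = 13.95968
P(6) = 37100 / (1 + 13.95968·e^(−0.113·6)) = 37100 / (1 + 13.95968·0.507631)
= 37100 / 8.08637 ≈ 4587.97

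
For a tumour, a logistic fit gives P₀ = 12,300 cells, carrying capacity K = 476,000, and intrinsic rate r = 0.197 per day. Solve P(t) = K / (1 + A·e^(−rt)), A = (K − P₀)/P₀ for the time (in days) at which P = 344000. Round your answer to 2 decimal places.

A = (476000 − 12300)/12300 = 37.69919
344000 = 476000/(1 + 37.69919·e^(−0.197t)) → 1 + 37.69919·e^(−0.197t) = 1.38372
e^(−0.197t) = 0.010178 → t = ln(98.24637)/0.197 = 4.58748/0.197

t ≈ 23.29 days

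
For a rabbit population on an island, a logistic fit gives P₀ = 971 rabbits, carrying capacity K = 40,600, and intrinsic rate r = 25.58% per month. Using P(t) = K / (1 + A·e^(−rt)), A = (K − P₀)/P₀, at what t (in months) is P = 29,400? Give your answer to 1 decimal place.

A = (40600 − 971)/971 = 40.81256
29400 = 40600/(1 + 40.81256·e^(−0.2558t)) → 1 + 40.81256·e^(−0.2558t) = 1.38095
e^(−0.2558t) = 0.009334 → t = ln(107.13298)/0.2558 = 4.67407/0.2558

t ≈ 18.3 months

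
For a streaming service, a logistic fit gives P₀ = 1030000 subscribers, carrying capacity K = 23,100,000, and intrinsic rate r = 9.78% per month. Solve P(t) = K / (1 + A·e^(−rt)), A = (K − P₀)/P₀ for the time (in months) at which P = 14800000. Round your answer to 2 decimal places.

A = (23100000 − 1030000)/1030000 = 21.42718
14800000 = 23100000/(1 + 21.42718·e^(−0.0978t)) → 1 + 21.42718·e^(−0.0978t) = 1.56081
e^(−0.0978t) = 0.026173 → t = ln(38.20751)/0.0978 = 3.64303/0.0978

t ≈ 37.25 months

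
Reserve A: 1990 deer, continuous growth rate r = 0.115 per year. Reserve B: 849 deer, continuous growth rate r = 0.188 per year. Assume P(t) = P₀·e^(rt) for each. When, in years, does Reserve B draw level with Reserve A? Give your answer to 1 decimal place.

1990·e^(0.115t) = 849·e^(0.188t)
1990/849 = e^((0.188 − 0.115)t) → ln(2.34393) = 0.073·t
t = 0.85183 / 0.073

t ≈ 11.7 years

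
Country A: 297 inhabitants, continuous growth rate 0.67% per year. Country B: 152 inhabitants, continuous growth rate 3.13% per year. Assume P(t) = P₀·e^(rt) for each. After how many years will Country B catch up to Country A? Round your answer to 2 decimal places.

t ≈ 27.23 years

297·e^(0.0067t) = 152·e^(0.0313t)
297/152 = e^((0.0313 − 0.0067)t) → ln(1.95395) = 0.0246·t
t = 0.66985 / 0.0246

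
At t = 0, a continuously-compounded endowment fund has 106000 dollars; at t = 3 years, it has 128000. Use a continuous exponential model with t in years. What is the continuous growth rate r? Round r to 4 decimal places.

r ≈ 0.0629 per year

128000 = 106000 · e^(r·3)
e^(3r) = 128000/106000 = 1.20755
r = ln(1.20755) / 3 = 0.18859 / 3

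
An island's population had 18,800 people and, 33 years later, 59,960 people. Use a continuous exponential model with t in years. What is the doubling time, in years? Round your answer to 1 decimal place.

r = ln(59960/18800) / 33 = ln(3.18936) / 33 ≈ 0.035146 per year
doubling time = ln 2 / |r| = 0.69315 / 0.035146

doubling time ≈ 19.7 years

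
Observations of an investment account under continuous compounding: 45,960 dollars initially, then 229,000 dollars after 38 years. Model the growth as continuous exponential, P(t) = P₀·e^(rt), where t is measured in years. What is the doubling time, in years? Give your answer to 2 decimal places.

doubling time ≈ 16.40 years

r = ln(229000/45960) / 38 = ln(4.98259) / 38 ≈ 0.042262 per year
doubling time = ln 2 / |r| = 0.69315 / 0.042262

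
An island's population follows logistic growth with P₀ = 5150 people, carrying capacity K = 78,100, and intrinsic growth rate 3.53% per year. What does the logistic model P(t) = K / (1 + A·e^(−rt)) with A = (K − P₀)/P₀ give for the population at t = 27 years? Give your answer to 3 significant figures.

≈ 12,100 people

A = (78100 − 5150)/5150 = 14.16505
P(27) = 78100 / (1 + 14.16505·e^(−0.0353·27)) = 78100 / (1 + 14.16505·0.385544)
= 78100 / 6.46125 ≈ 12087.45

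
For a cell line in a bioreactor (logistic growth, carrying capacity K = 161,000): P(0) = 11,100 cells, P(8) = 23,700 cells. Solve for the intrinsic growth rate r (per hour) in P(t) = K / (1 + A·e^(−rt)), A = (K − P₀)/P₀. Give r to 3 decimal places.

r ≈ 0.106 per hour

A = (161000 − 11100)/11100 = 13.5045
23700 = 161000/(1 + 13.5045·e^(−r·8)) → e^(−8r) = (6.79325 − 1)/13.5045 = 0.428986
r = −ln(0.428986)/8 = 0.84633/8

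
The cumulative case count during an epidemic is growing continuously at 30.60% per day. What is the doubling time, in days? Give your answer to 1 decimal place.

doubling time ≈ 2.3 days

doubling time = ln(2) / |r| = 0.69315 / 0.306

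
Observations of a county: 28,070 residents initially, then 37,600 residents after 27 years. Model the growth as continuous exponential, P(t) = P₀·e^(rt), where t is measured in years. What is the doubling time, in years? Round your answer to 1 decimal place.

r = ln(37600/28070) / 27 = ln(1.33951) / 27 ≈ 0.010826 per year
doubling time = ln 2 / |r| = 0.69315 / 0.010826

doubling time ≈ 64.0 years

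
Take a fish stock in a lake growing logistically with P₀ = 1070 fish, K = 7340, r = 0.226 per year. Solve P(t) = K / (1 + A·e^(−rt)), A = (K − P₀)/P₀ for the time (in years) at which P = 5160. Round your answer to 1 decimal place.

t ≈ 11.6 years

A = (7340 − 1070)/1070 = 5.85981
5160 = 7340/(1 + 5.85981·e^(−0.226t)) → 1 + 5.85981·e^(−0.226t) = 1.42248
e^(−0.226t) = 0.072098 → t = ln(13.87002)/0.226 = 2.62973/0.226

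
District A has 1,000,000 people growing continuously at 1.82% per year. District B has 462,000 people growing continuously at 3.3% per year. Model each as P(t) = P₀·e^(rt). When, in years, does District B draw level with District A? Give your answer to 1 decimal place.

t ≈ 52.2 years

1000000·e^(0.0182t) = 462000·e^(0.033t)
1000000/462000 = e^((0.033 − 0.0182)t) → ln(2.1645) = 0.0148·t
t = 0.77219 / 0.0148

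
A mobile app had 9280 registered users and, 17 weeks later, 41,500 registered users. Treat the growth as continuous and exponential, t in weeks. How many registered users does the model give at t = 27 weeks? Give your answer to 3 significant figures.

≈ 100,000 registered users

r = ln(41500/9280) / 17 ≈ 0.088108 per week
P(27) = 9280 · e^(0.088108·27) = 9280 · 10.79313 ≈ 100160.21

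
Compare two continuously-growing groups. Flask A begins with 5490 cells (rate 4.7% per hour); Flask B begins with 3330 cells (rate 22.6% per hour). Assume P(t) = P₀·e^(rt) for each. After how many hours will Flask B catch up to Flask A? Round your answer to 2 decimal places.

t ≈ 2.79 hours

5490·e^(0.047t) = 3330·e^(0.226t)
5490/3330 = e^((0.226 − 0.047)t) → ln(1.64865) = 0.179·t
t = 0.49996 / 0.179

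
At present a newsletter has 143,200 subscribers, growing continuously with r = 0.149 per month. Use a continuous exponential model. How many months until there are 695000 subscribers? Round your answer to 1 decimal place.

t ≈ 10.6 months

695000 = 143200 · e^(0.149·t)
t = ln(695000/143200) / 0.149 = ln(4.85335) / 0.149 = 1.57967 / 0.149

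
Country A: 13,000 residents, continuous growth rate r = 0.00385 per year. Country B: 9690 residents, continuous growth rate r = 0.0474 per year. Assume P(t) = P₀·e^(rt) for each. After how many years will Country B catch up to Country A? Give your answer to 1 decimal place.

13000·e^(0.00385t) = 9690·e^(0.0474t)
13000/9690 = e^((0.0474 − 0.00385)t) → ln(1.34159) = 0.04355·t
t = 0.29385 / 0.04355

t ≈ 6.7 years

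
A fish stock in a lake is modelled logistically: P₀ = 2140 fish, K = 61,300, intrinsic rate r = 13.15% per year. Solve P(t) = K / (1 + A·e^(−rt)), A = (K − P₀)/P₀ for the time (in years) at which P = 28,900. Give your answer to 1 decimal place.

t ≈ 24.4 years

A = (61300 − 2140)/2140 = 27.64486
28900 = 61300/(1 + 27.64486·e^(−0.1315t)) → 1 + 27.64486·e^(−0.1315t) = 2.12111
e^(−0.1315t) = 0.040554 → t = ln(24.65853)/0.1315 = 3.20512/0.1315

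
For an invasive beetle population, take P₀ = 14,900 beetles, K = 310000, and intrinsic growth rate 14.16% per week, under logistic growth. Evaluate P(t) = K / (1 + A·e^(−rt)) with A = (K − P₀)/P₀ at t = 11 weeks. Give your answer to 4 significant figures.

≈ 59,940 beetles

A = (310000 − 14900)/14900 = 19.80537
P(11) = 310000 / (1 + 19.80537·e^(−0.1416·11)) = 310000 / (1 + 19.80537·0.210641)
= 310000 / 5.17182 ≈ 59940.18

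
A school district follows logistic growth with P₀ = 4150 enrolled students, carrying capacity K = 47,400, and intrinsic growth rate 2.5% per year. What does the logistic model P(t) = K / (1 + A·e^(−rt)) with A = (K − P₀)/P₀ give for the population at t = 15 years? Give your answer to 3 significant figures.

A = (47400 − 4150)/4150 = 10.42169
P(15) = 47400 / (1 + 10.42169·e^(−0.025·15)) = 47400 / (1 + 10.42169·0.687289)
= 47400 / 8.16271 ≈ 5806.89

≈ 5,810 enrolled students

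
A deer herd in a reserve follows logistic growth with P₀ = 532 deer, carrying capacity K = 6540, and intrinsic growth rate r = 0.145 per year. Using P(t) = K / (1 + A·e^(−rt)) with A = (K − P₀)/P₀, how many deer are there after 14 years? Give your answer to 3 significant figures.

A = (6540 − 532)/532 = 11.29323
P(14) = 6540 / (1 + 11.29323·e^(−0.145·14)) = 6540 / (1 + 11.29323·0.131336)
= 6540 / 2.4832 ≈ 2633.7

≈ 2,630 deer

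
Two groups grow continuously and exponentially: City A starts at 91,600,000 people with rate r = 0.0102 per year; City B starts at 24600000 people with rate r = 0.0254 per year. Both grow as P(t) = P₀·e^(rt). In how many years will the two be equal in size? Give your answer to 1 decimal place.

91600000·e^(0.0102t) = 24600000·e^(0.0254t)
91600000/24600000 = e^((0.0254 − 0.0102)t) → ln(3.72358) = 0.0152·t
t = 1.31468 / 0.0152

t ≈ 86.5 years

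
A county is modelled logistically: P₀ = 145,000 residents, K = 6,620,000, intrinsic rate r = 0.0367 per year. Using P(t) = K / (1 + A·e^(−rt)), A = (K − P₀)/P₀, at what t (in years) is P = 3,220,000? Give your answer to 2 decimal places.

A = (6620000 − 145000)/145000 = 44.65517
3220000 = 6620000/(1 + 44.65517·e^(−0.0367t)) → 1 + 44.65517·e^(−0.0367t) = 2.0559
e^(−0.0367t) = 0.023646 → t = ln(42.29108)/0.0367 = 3.74458/0.0367

t ≈ 102.03 years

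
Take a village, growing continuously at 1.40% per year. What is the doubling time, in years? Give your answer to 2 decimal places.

doubling time = ln(2) / |r| = 0.69315 / 0.014

doubling time ≈ 49.51 years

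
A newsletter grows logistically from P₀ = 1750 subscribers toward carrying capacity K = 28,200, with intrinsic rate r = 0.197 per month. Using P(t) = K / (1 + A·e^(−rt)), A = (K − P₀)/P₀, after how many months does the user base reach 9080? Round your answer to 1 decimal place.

A = (28200 − 1750)/1750 = 15.11429
9080 = 28200/(1 + 15.11429·e^(−0.197t)) → 1 + 15.11429·e^(−0.197t) = 3.10573
e^(−0.197t) = 0.13932 → t = ln(7.1777)/0.197 = 1.97098/0.197

t ≈ 10.0 months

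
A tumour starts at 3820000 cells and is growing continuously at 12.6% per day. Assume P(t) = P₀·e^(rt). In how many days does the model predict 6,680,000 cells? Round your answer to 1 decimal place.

t ≈ 4.4 days

6680000 = 3820000 · e^(0.126·t)
t = ln(6680000/3820000) / 0.126 = ln(1.74869) / 0.126 = 0.55887 / 0.126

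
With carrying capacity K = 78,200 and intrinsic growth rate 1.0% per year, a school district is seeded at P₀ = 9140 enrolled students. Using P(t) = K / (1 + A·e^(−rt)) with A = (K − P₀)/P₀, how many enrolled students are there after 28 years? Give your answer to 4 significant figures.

≈ 11,650 enrolled students

A = (78200 − 9140)/9140 = 7.5558
P(28) = 78200 / (1 + 7.5558·e^(−0.01·28)) = 78200 / (1 + 7.5558·0.755784)
= 78200 / 6.71055 ≈ 11653.29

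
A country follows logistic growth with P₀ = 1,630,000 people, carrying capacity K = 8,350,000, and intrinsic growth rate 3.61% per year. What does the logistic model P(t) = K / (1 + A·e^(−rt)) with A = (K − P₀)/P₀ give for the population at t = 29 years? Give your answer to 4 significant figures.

≈ 3,412,000 people

A = (8350000 − 1630000)/1630000 = 4.1227
P(29) = 8350000 / (1 + 4.1227·e^(−0.0361·29)) = 8350000 / (1 + 4.1227·0.351024)
= 8350000 / 2.44717 ≈ 3412108.2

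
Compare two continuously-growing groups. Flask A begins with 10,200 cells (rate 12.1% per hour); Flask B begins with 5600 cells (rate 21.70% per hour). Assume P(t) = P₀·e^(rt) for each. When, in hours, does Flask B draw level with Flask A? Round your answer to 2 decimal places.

10200·e^(0.121t) = 5600·e^(0.217t)
10200/5600 = e^((0.217 − 0.121)t) → ln(1.82143) = 0.096·t
t = 0.59962 / 0.096

t ≈ 6.25 hours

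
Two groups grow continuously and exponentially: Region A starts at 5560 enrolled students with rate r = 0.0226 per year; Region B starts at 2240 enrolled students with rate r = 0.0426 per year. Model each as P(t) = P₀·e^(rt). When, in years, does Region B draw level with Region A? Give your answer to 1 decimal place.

t ≈ 45.5 years

5560·e^(0.0226t) = 2240·e^(0.0426t)
5560/2240 = e^((0.0426 − 0.0226)t) → ln(2.48214) = 0.02·t
t = 0.90912 / 0.02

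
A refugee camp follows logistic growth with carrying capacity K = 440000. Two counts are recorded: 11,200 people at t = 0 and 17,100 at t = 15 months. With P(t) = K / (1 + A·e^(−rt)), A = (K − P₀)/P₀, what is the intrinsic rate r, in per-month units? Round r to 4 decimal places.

r ≈ 0.0291 per month

A = (440000 − 11200)/11200 = 38.28571
17100 = 440000/(1 + 38.28571·e^(−r·15)) → e^(−15r) = (25.73099 − 1)/38.28571 = 0.645959
r = −ln(0.645959)/15 = 0.43702/15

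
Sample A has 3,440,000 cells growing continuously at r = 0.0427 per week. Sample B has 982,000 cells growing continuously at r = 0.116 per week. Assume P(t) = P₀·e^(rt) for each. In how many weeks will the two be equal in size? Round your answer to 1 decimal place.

t ≈ 17.1 weeks

3440000·e^(0.0427t) = 982000·e^(0.116t)
3440000/982000 = e^((0.116 − 0.0427)t) → ln(3.50305) = 0.0733·t
t = 1.25364 / 0.0733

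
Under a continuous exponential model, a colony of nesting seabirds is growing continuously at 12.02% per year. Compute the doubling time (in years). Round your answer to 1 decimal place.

doubling time ≈ 5.8 years

doubling time = ln(2) / |r| = 0.69315 / 0.1202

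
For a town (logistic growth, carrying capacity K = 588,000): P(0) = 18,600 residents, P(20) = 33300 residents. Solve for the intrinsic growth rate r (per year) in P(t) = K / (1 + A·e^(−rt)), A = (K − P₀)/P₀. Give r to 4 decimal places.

r ≈ 0.0304 per year

A = (588000 − 18600)/18600 = 30.6129
33300 = 588000/(1 + 30.6129·e^(−r·20)) → e^(−20r) = (17.65766 − 1)/30.6129 = 0.544138
r = −ln(0.544138)/20 = 0.60855/20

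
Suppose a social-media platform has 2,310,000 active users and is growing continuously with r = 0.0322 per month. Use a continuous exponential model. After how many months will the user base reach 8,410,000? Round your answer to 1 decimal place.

t ≈ 40.1 months

8410000 = 2310000 · e^(0.0322·t)
t = ln(8410000/2310000) / 0.0322 = ln(3.64069) / 0.0322 = 1.29217 / 0.0322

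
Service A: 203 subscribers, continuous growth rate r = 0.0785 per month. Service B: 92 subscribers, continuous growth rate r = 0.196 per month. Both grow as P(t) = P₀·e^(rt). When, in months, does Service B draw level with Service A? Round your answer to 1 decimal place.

203·e^(0.0785t) = 92·e^(0.196t)
203/92 = e^((0.196 − 0.0785)t) → ln(2.20652) = 0.1175·t
t = 0.79142 / 0.1175

t ≈ 6.7 months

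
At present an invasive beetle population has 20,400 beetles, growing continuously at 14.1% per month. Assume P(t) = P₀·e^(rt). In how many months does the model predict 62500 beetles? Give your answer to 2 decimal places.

t ≈ 7.94 months

62500 = 20400 · e^(0.141·t)
t = ln(62500/20400) / 0.141 = ln(3.06373) / 0.141 = 1.11963 / 0.141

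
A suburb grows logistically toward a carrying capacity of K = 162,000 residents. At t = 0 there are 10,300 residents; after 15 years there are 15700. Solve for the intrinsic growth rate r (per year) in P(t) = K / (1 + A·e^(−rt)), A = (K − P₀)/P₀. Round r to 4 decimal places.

A = (162000 − 10300)/10300 = 14.72816
15700 = 162000/(1 + 14.72816·e^(−r·15)) → e^(−15r) = (10.31847 − 1)/14.72816 = 0.632698
r = −ln(0.632698)/15 = 0.45776/15

r ≈ 0.0305 per year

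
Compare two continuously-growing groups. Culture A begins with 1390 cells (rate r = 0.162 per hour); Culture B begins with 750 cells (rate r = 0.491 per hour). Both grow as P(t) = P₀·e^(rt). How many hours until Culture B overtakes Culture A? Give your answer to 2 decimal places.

1390·e^(0.162t) = 750·e^(0.491t)
1390/750 = e^((0.491 − 0.162)t) → ln(1.85333) = 0.329·t
t = 0.61699 / 0.329

t ≈ 1.88 hours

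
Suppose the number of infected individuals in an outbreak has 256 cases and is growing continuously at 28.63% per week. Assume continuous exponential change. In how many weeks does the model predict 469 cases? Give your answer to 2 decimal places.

469 = 256 · e^(0.2863·t)
t = ln(469/256) / 0.2863 = ln(1.83203) / 0.2863 = 0.60543 / 0.2863

t ≈ 2.11 weeks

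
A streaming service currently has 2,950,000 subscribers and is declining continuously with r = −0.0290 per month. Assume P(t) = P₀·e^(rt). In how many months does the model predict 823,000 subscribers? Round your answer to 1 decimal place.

823000 = 2950000 · e^(-0.029·t)
t = ln(823000/2950000) / -0.029 = ln(0.27898) / -0.029 = -1.2766 / -0.029

t ≈ 44.0 months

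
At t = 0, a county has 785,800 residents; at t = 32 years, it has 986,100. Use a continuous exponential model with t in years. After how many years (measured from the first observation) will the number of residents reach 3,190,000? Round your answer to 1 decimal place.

t ≈ 197.5 years

r = ln(986100/785800) / 32 ≈ 0.007095 per year
t = ln(3190000/785800) / r = 1.40107 / 0.007095 ≈ 197.46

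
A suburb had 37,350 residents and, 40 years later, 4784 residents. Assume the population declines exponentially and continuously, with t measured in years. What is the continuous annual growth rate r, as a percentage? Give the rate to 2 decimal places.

4784 = 37350 · e^(r·40)
e^(40r) = 4784/37350 = 0.12809
r = ln(0.12809) / 40 = -2.05506 / 40

r ≈ -5.14% per year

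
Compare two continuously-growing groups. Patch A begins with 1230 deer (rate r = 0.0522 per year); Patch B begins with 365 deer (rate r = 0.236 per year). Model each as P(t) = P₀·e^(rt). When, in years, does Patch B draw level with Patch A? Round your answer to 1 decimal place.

1230·e^(0.0522t) = 365·e^(0.236t)
1230/365 = e^((0.236 − 0.0522)t) → ln(3.36986) = 0.1838·t
t = 1.21487 / 0.1838

t ≈ 6.6 years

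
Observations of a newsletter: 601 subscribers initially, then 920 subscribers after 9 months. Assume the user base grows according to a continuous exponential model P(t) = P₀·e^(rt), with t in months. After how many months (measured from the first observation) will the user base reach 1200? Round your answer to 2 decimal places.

r = ln(920/601) / 9 ≈ 0.047309 per month
t = ln(1200/601) / r = 0.69148 / 0.047309 ≈ 14.616

t ≈ 14.62 months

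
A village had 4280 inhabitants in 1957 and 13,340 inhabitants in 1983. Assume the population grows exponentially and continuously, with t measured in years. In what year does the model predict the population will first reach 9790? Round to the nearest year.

year 1976

r = ln(13340/4280) / 26 = 1.13681/26 ≈ 0.043724 per year
t = ln(9790/4280) / r = 0.82741/0.043724 ≈ 18.92 years after 1957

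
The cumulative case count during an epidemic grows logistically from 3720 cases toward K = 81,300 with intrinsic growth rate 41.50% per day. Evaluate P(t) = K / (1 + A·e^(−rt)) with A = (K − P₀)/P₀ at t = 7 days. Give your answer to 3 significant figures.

A = (81300 − 3720)/3720 = 20.85484
P(7) = 81300 / (1 + 20.85484·e^(−0.415·7)) = 81300 / (1 + 20.85484·0.054749)
= 81300 / 2.14178 ≈ 37959.13

≈ 38,000 cases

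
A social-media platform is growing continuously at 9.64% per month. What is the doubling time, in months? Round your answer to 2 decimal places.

doubling time ≈ 7.19 months

doubling time = ln(2) / |r| = 0.69315 / 0.0964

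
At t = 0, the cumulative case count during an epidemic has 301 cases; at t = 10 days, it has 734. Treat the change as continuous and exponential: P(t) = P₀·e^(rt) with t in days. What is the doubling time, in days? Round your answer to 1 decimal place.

r = ln(734/301) / 10 = ln(2.43854) / 10 ≈ 0.08914 per day
doubling time = ln 2 / |r| = 0.69315 / 0.08914

doubling time ≈ 7.8 days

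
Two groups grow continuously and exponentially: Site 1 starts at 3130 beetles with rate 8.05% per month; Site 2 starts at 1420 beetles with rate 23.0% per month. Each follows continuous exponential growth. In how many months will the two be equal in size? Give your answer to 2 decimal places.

t ≈ 5.29 months

3130·e^(0.0805t) = 1420·e^(0.23t)
3130/1420 = e^((0.23 − 0.0805)t) → ln(2.20423) = 0.1495·t
t = 0.79038 / 0.1495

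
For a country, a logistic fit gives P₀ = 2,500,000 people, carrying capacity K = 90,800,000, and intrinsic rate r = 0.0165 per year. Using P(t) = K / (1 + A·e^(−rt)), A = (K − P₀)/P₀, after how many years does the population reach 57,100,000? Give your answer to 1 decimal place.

A = (90800000 − 2500000)/2500000 = 35.32
57100000 = 90800000/(1 + 35.32·e^(−0.0165t)) → 1 + 35.32·e^(−0.0165t) = 1.59019
e^(−0.0165t) = 0.01671 → t = ln(59.84487)/0.0165 = 4.09176/0.0165

t ≈ 248.0 years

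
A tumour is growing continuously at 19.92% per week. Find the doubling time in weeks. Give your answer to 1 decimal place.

doubling time = ln(2) / |r| = 0.69315 / 0.1992

doubling time ≈ 3.5 weeks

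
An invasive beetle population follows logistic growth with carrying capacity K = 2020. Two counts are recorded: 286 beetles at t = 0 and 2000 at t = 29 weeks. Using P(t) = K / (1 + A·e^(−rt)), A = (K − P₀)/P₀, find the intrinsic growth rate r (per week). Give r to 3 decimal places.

A = (2020 − 286)/286 = 6.06294
2000 = 2020/(1 + 6.06294·e^(−r·29)) → e^(−29r) = (1.01 − 1)/6.06294 = 0.001649
r = −ln(0.001649)/29 = 6.40736/29

r ≈ 0.221 per week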